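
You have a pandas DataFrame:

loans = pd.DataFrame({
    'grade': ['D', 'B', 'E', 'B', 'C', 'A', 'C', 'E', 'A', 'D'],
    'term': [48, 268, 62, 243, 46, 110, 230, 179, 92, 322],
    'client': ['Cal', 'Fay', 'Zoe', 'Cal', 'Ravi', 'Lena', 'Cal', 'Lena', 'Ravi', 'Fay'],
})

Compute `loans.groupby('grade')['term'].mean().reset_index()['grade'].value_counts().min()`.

group by grade, mean of term:
grade
A    101.0
B    255.5
C    138.0
D    185.0
E    120.5
Name: term, dtype: float64
reset_index():
  grade   term
0     A  101.0
1     B  255.5
2     C  138.0
3     D  185.0
4     E  120.5
value_counts of grade:
grade
A    1
B    1
C    1
D    1
E    1
Name: count, dtype: int64
Then the min of the resulting series: 1

1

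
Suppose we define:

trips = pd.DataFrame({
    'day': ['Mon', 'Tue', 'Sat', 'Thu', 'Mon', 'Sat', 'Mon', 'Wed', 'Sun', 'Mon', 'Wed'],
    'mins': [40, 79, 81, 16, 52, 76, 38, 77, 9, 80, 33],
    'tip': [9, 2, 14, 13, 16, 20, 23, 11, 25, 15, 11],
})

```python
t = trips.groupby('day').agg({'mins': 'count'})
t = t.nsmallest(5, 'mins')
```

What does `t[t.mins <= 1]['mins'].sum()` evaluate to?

group by day, count of mins:
     mins
day      
Mon     4
Sat     2
Sun     1
Thu     1
Tue     1
Wed     2
take 5 rows with smallest mins:
     mins
day      
Sun     1
Thu     1
Tue     1
Sat     2
Wed     2
filter rows where mins <= 1:
     mins
day      
Sun     1
Thu     1
Tue     1
Reading off the sum of column 'mins', we get 3.

3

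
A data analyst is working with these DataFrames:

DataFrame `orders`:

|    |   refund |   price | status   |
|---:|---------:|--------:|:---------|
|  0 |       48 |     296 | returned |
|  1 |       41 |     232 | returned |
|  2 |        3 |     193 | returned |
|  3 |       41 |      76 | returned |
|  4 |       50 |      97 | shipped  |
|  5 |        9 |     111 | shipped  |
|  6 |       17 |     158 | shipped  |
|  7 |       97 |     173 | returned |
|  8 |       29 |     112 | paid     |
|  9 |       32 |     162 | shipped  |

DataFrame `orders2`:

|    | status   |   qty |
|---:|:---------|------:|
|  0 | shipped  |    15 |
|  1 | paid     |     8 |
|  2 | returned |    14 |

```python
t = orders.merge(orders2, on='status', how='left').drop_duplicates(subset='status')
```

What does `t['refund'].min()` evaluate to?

merge on 'status' (how='left') → 10 rows:
   refund  price    status  qty
0      48    296  returned   14
1      41    232  returned   14
2       3    193  returned   14
3      41     76  returned   14
4      50     97   shipped   15
5       9    111   shipped   15
6      17    158   shipped   15
7      97    173  returned   14
8      29    112      paid    8
9      32    162   shipped   15
drop duplicate status (keep=first):
   refund  price    status  qty
0      48    296  returned   14
4      50     97   shipped   15
8      29    112      paid    8
The min of column 'refund' is 29.

29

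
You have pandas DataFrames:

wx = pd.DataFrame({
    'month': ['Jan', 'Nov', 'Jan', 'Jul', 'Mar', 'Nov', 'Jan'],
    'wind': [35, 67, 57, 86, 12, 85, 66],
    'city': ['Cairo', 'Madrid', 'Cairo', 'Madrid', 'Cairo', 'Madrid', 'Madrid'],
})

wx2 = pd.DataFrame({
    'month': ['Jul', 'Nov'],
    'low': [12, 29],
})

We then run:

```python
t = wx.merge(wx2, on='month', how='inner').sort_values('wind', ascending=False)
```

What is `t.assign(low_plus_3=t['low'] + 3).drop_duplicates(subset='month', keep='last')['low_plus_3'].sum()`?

47

merge on 'month' (how='inner') → 3 rows:
  month  wind    city  low
0   Nov    67  Madrid   29
1   Jul    86  Madrid   12
2   Nov    85  Madrid   29
sort by wind descending:
  month  wind    city  low
1   Jul    86  Madrid   12
2   Nov    85  Madrid   29
0   Nov    67  Madrid   29
add column low_plus_3 = t['low'] + 3:
  month  wind    city  low  low_plus_3
1   Jul    86  Madrid   12          15
2   Nov    85  Madrid   29          32
0   Nov    67  Madrid   29          32
drop duplicate month (keep=last):
  month  wind    city  low  low_plus_3
1   Jul    86  Madrid   12          15
0   Nov    67  Madrid   29          32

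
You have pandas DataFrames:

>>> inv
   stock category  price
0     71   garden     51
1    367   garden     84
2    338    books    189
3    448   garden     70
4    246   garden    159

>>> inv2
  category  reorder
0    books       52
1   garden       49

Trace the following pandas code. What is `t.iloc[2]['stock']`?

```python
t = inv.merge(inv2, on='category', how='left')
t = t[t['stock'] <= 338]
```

246

merge on 'category' (how='left') → 5 rows:
   stock category  price  reorder
0     71   garden     51       49
1    367   garden     84       49
2    338    books    189       52
3    448   garden     70       49
4    246   garden    159       49
filter rows where stock <= 338:
   stock category  price  reorder
0     71   garden     51       49
2    338    books    189       52
4    246   garden    159       49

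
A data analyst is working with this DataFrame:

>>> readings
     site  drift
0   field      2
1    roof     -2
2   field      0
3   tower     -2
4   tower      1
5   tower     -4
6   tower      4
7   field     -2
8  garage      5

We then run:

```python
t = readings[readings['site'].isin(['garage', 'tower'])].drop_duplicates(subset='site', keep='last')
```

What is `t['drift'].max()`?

filter rows where site in ['garage', 'tower']:
     site  drift
3   tower     -2
4   tower      1
5   tower     -4
6   tower      4
8  garage      5
drop duplicate site (keep=last):
     site  drift
6   tower      4
8  garage      5
Hence 5.

5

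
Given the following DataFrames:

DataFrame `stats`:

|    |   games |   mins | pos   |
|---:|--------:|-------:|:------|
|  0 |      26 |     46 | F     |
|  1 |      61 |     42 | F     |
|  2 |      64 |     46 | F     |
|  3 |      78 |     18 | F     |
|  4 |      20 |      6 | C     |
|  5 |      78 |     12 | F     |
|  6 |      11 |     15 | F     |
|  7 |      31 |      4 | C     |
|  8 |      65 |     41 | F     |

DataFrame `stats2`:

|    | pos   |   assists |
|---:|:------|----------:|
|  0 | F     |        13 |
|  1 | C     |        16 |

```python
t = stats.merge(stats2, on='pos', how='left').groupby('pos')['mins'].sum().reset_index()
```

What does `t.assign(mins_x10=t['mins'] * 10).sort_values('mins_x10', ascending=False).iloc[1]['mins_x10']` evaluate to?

100

merge on 'pos' (how='left') → 9 rows:
   games  mins pos  assists
0     26    46   F       13
1     61    42   F       13
2     64    46   F       13
3     78    18   F       13
4     20     6   C       16
5     78    12   F       13
6     11    15   F       13
7     31     4   C       16
8     65    41   F       13
group by pos, sum of mins:
pos
C     10
F    220
Name: mins, dtype: int64
reset_index():
  pos  mins
0   C    10
1   F   220
add column mins_x10 = t['mins'] * 10:
  pos  mins  mins_x10
0   C    10       100
1   F   220      2200
sort by mins_x10 descending:
  pos  mins  mins_x10
1   F   220      2200
0   C    10       100
Reading off the value at position 1, column 'mins_x10', we get 100.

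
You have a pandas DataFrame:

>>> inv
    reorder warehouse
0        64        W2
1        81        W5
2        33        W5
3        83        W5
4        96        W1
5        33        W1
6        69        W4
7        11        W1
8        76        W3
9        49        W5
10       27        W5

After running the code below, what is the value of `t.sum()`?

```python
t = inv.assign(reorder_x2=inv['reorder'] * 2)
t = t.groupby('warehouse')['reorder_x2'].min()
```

add column reorder_x2 = inv['reorder'] * 2:
    reorder warehouse  reorder_x2
0        64        W2         128
1        81        W5         162
2        33        W5          66
3        83        W5         166
4        96        W1         192
5        33        W1          66
6        69        W4         138
7        11        W1          22
8        76        W3         152
9        49        W5          98
10       27        W5          54
group by warehouse, min of reorder_x2:
warehouse
W1     22
W2    128
W3    152
W4    138
W5     54
Name: reorder_x2, dtype: int64
Hence 494.

494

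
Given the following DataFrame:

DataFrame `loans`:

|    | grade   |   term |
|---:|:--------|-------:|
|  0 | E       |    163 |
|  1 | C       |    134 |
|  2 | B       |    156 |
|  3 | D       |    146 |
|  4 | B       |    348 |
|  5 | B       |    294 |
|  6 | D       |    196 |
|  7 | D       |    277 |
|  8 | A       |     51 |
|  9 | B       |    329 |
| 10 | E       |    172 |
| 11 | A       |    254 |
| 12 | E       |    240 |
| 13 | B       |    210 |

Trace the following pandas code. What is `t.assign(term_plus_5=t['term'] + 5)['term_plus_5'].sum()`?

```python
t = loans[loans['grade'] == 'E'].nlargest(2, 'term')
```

422

filter rows where grade == 'E':
   grade  term
0      E   163
10     E   172
12     E   240
take 2 rows with largest term:
   grade  term
12     E   240
10     E   172
add column term_plus_5 = t['term'] + 5:
   grade  term  term_plus_5
12     E   240          245
10     E   172          177
Hence 422.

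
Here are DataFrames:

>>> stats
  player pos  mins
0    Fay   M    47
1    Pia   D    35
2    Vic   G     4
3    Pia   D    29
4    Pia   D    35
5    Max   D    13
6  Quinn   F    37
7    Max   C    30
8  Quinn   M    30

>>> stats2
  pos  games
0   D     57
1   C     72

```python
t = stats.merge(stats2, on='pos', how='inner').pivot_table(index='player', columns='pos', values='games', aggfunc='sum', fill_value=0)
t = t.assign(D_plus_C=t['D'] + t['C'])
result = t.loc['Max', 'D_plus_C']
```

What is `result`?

129

merge on 'pos' (how='inner') → 5 rows:
  player pos  mins  games
0    Pia   D    35     57
1    Pia   D    29     57
2    Pia   D    35     57
3    Max   D    13     57
4    Max   C    30     72
pivot: rows=player, cols=pos, sum(games):
pos      C    D
player         
Max     72   57
Pia      0  171
add column D_plus_C = t['D'] + t['C']:
pos      C    D  D_plus_C
player                   
Max     72   57       129
Pia      0  171       171
The value at row 'Max', column 'D_plus_C' is 129.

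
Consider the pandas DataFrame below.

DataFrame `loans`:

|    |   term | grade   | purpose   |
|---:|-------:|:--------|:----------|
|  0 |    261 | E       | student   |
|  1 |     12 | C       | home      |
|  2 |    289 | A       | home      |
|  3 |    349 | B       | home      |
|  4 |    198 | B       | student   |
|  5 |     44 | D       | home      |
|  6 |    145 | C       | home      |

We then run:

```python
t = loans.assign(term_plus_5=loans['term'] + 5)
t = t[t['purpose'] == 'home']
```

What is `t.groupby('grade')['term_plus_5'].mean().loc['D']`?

add column term_plus_5 = loans['term'] + 5:
   term grade  purpose  term_plus_5
0   261     E  student          266
1    12     C     home           17
2   289     A     home          294
3   349     B     home          354
4   198     B  student          203
5    44     D     home           49
6   145     C     home          150
filter rows where purpose == 'home':
   term grade purpose  term_plus_5
1    12     C    home           17
2   289     A    home          294
3   349     B    home          354
5    44     D    home           49
6   145     C    home          150
group by grade, mean of term_plus_5:
grade
A    294.0
B    354.0
C     83.5
D     49.0
Name: term_plus_5, dtype: float64

49.0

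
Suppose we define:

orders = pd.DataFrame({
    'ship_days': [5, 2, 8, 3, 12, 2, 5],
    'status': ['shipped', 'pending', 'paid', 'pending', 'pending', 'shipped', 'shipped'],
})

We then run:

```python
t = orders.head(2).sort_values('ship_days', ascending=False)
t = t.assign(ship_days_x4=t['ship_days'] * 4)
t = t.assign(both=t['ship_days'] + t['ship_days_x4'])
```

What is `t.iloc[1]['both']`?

10

take first 2 rows:
   ship_days   status
0          5  shipped
1          2  pending
sort by ship_days descending:
   ship_days   status
0          5  shipped
1          2  pending
add column ship_days_x4 = t['ship_days'] * 4:
   ship_days   status  ship_days_x4
0          5  shipped            20
1          2  pending             8
add column both = t['ship_days'] + t['ship_days_x4']:
   ship_days   status  ship_days_x4  both
0          5  shipped            20    25
1          2  pending             8    10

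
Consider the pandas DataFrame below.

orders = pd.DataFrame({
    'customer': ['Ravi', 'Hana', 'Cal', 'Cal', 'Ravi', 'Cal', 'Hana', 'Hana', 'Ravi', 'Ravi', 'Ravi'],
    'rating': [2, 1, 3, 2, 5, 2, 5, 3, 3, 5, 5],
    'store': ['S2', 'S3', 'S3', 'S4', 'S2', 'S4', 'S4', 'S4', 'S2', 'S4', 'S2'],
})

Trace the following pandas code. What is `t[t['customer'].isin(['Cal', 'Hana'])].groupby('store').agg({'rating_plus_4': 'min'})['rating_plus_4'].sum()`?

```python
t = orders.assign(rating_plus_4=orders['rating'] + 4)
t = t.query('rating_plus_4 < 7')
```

add column rating_plus_4 = orders['rating'] + 4:
   customer  rating store  rating_plus_4
0      Ravi       2    S2              6
1      Hana       1    S3              5
2       Cal       3    S3              7
3       Cal       2    S4              6
4      Ravi       5    S2              9
5       Cal       2    S4              6
6      Hana       5    S4              9
7      Hana       3    S4              7
8      Ravi       3    S2              7
9      Ravi       5    S4              9
10     Ravi       5    S2              9
filter rows where rating_plus_4 < 7:
  customer  rating store  rating_plus_4
0     Ravi       2    S2              6
1     Hana       1    S3              5
3      Cal       2    S4              6
5      Cal       2    S4              6
filter rows where customer in ['Cal', 'Hana']:
  customer  rating store  rating_plus_4
1     Hana       1    S3              5
3      Cal       2    S4              6
5      Cal       2    S4              6
group by store, min of rating_plus_4:
       rating_plus_4
store               
S3                 5
S4                 6
So sum() = 11.

11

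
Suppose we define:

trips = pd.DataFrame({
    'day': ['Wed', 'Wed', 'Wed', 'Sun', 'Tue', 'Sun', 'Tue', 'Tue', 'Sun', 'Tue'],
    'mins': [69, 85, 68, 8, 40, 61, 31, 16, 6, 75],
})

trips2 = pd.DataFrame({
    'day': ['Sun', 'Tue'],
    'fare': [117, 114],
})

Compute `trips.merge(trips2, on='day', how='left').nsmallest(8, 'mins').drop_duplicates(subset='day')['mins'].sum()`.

merge on 'day' (how='left') → 10 rows:
   day  mins   fare
0  Wed    69    NaN
1  Wed    85    NaN
2  Wed    68    NaN
3  Sun     8  117.0
4  Tue    40  114.0
5  Sun    61  117.0
6  Tue    31  114.0
7  Tue    16  114.0
8  Sun     6  117.0
9  Tue    75  114.0
take 8 rows with smallest mins:
   day  mins   fare
8  Sun     6  117.0
3  Sun     8  117.0
7  Tue    16  114.0
6  Tue    31  114.0
4  Tue    40  114.0
5  Sun    61  117.0
2  Wed    68    NaN
0  Wed    69    NaN
drop duplicate day (keep=first):
   day  mins   fare
8  Sun     6  117.0
7  Tue    16  114.0
2  Wed    68    NaN
Reading off the sum of column 'mins', we get 90.

90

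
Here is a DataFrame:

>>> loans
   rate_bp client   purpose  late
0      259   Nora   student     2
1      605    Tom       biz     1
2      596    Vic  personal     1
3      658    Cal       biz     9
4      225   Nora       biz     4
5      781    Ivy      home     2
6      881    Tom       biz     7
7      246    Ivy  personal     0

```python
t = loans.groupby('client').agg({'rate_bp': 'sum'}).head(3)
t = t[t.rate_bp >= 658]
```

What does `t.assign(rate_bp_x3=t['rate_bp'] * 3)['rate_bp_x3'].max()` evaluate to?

3081

group by client, sum of rate_bp:
        rate_bp
client         
Cal         658
Ivy        1027
Nora        484
Tom        1486
Vic         596
take first 3 rows:
        rate_bp
client         
Cal         658
Ivy        1027
Nora        484
filter rows where rate_bp >= 658:
        rate_bp
client         
Cal         658
Ivy        1027
add column rate_bp_x3 = t['rate_bp'] * 3:
        rate_bp  rate_bp_x3
client                     
Cal         658        1974
Ivy        1027        3081
Reading off the max of column 'rate_bp_x3', we get 3081.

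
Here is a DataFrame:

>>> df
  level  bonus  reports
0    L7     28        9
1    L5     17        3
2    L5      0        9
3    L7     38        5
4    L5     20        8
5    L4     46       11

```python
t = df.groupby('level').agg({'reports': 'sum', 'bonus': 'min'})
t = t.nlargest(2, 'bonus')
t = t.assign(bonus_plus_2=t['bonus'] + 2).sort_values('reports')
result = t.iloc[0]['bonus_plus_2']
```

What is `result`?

group by level: sum(reports), min(bonus):
       reports  bonus
level                
L4          11     46
L5          20      0
L7          14     28
take 2 rows with largest bonus:
       reports  bonus
level                
L4          11     46
L7          14     28
add column bonus_plus_2 = t['bonus'] + 2:
       reports  bonus  bonus_plus_2
level                              
L4          11     46            48
L7          14     28            30
sort by reports:
       reports  bonus  bonus_plus_2
level                              
L4          11     46            48
L7          14     28            30

48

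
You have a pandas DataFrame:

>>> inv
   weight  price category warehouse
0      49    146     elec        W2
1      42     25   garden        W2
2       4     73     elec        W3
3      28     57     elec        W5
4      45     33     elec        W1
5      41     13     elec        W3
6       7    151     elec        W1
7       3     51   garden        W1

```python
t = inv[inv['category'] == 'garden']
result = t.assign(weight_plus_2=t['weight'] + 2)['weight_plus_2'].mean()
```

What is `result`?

24.5

filter rows where category == 'garden':
   weight  price category warehouse
1      42     25   garden        W2
7       3     51   garden        W1
add column weight_plus_2 = t['weight'] + 2:
   weight  price category warehouse  weight_plus_2
1      42     25   garden        W2             44
7       3     51   garden        W1              5
mean of column 'weight_plus_2' → 24.5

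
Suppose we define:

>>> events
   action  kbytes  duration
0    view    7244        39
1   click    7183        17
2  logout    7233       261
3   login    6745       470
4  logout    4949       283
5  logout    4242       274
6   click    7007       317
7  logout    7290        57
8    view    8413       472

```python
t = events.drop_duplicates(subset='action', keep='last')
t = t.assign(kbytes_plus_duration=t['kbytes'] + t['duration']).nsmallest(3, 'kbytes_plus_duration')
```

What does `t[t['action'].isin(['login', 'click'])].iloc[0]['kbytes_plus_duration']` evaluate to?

7215

drop duplicate action (keep=last):
   action  kbytes  duration
3   login    6745       470
6   click    7007       317
7  logout    7290        57
8    view    8413       472
add column kbytes_plus_duration = t['kbytes'] + t['duration']:
   action  kbytes  duration  kbytes_plus_duration
3   login    6745       470                  7215
6   click    7007       317                  7324
7  logout    7290        57                  7347
8    view    8413       472                  8885
take 3 rows with smallest kbytes_plus_duration:
   action  kbytes  duration  kbytes_plus_duration
3   login    6745       470                  7215
6   click    7007       317                  7324
7  logout    7290        57                  7347
filter rows where action in ['login', 'click']:
  action  kbytes  duration  kbytes_plus_duration
3  login    6745       470                  7215
6  click    7007       317                  7324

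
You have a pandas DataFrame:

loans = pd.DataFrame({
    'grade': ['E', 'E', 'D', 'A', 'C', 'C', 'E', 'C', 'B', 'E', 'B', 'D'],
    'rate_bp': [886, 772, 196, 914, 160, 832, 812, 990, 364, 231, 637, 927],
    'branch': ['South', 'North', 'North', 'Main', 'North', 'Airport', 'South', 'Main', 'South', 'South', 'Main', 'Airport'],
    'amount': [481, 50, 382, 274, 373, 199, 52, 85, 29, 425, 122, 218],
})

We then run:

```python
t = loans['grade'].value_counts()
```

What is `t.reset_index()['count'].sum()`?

12

value_counts of grade:
grade
E    4
C    3
D    2
B    2
A    1
Name: count, dtype: int64
reset_index():
  grade  count
0     E      4
1     C      3
2     D      2
3     B      2
4     A      1
sum of column 'count' → 12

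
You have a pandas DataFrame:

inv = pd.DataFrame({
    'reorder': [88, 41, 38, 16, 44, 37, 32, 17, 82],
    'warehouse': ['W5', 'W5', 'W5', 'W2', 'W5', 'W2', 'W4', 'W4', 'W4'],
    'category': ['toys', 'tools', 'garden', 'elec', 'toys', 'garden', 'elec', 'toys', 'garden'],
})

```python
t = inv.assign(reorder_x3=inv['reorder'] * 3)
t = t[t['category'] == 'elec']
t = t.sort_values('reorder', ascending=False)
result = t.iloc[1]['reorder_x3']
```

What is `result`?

add column reorder_x3 = inv['reorder'] * 3:
   reorder warehouse category  reorder_x3
0       88        W5     toys         264
1       41        W5    tools         123
2       38        W5   garden         114
3       16        W2     elec          48
4       44        W5     toys         132
5       37        W2   garden         111
6       32        W4     elec          96
7       17        W4     toys          51
8       82        W4   garden         246
filter rows where category == 'elec':
   reorder warehouse category  reorder_x3
3       16        W2     elec          48
6       32        W4     elec          96
sort by reorder descending:
   reorder warehouse category  reorder_x3
6       32        W4     elec          96
3       16        W2     elec          48

48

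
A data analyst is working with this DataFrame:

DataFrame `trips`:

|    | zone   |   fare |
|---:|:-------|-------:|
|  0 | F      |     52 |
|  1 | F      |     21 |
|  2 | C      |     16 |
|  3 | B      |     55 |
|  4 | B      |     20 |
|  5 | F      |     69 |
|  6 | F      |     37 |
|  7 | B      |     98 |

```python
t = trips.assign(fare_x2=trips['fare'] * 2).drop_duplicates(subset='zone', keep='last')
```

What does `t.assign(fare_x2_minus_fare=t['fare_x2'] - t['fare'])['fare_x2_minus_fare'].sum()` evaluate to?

add column fare_x2 = trips['fare'] * 2:
  zone  fare  fare_x2
0    F    52      104
1    F    21       42
2    C    16       32
3    B    55      110
4    B    20       40
5    F    69      138
6    F    37       74
7    B    98      196
drop duplicate zone (keep=last):
  zone  fare  fare_x2
2    C    16       32
6    F    37       74
7    B    98      196
add column fare_x2_minus_fare = t['fare_x2'] - t['fare']:
  zone  fare  fare_x2  fare_x2_minus_fare
2    C    16       32                  16
6    F    37       74                  37
7    B    98      196                  98

151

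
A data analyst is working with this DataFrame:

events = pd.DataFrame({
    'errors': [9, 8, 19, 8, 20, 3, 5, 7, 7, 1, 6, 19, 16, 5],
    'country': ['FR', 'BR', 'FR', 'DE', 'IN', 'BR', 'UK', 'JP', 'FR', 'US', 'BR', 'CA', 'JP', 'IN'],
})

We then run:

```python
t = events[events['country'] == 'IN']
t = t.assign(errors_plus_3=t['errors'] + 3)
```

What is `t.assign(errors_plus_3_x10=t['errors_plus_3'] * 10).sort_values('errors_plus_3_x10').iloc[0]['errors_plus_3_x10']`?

80

filter rows where country == 'IN':
    errors country
4       20      IN
13       5      IN
add column errors_plus_3 = t['errors'] + 3:
    errors country  errors_plus_3
4       20      IN             23
13       5      IN              8
add column errors_plus_3_x10 = t['errors_plus_3'] * 10:
    errors country  errors_plus_3  errors_plus_3_x10
4       20      IN             23                230
13       5      IN              8                 80
sort by errors_plus_3_x10:
    errors country  errors_plus_3  errors_plus_3_x10
13       5      IN              8                 80
4       20      IN             23                230
The value at position 0, column 'errors_plus_3_x10' is 80.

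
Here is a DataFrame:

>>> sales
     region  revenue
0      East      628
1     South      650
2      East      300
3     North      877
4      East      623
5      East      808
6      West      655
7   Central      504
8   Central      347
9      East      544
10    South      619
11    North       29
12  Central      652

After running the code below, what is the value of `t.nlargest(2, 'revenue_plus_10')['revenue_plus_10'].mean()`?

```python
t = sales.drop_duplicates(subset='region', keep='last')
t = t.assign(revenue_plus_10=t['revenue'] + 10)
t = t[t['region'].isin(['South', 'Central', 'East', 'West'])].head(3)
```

647.0

drop duplicate region (keep=last):
     region  revenue
6      West      655
9      East      544
10    South      619
11    North       29
12  Central      652
add column revenue_plus_10 = t['revenue'] + 10:
     region  revenue  revenue_plus_10
6      West      655              665
9      East      544              554
10    South      619              629
11    North       29               39
12  Central      652              662
filter rows where region in ['South', 'Central', 'East', 'West']:
     region  revenue  revenue_plus_10
6      West      655              665
9      East      544              554
10    South      619              629
12  Central      652              662
take first 3 rows:
   region  revenue  revenue_plus_10
6    West      655              665
9    East      544              554
10  South      619              629
take 2 rows with largest revenue_plus_10:
   region  revenue  revenue_plus_10
6    West      655              665
10  South      619              629
Hence 647.0.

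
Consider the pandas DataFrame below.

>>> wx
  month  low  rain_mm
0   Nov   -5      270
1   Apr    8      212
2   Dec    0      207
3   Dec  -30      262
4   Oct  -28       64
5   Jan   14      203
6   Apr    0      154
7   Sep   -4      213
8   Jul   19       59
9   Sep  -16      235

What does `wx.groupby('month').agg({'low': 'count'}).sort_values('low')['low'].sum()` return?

group by month, count of low:
       low
month     
Apr      2
Dec      2
Jan      1
Jul      1
Nov      1
Oct      1
Sep      2
sort by low:
       low
month     
Jan      1
Jul      1
Nov      1
Oct      1
Apr      2
Dec      2
Sep      2

10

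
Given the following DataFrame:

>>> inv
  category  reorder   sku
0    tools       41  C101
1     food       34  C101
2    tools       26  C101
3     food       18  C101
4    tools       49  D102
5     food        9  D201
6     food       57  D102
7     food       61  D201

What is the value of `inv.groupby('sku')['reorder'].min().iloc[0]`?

18

group by sku, min of reorder:
sku
C101    18
D102    49
D201     9
Name: reorder, dtype: int64
The value at position 0 is 18.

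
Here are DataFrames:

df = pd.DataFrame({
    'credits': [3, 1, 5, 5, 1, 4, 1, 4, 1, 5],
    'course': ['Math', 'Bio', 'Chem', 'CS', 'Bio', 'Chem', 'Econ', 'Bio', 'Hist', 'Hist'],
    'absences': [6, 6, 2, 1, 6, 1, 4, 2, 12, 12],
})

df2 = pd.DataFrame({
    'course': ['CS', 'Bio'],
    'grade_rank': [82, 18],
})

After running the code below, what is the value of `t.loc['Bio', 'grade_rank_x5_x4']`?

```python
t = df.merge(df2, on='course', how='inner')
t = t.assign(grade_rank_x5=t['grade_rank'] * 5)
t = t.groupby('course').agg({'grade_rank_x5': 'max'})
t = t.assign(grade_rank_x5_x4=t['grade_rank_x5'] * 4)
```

360

merge on 'course' (how='inner') → 4 rows:
   credits course  absences  grade_rank
0        1    Bio         6          18
1        5     CS         1          82
2        1    Bio         6          18
3        4    Bio         2          18
add column grade_rank_x5 = t['grade_rank'] * 5:
   credits course  absences  grade_rank  grade_rank_x5
0        1    Bio         6          18             90
1        5     CS         1          82            410
2        1    Bio         6          18             90
3        4    Bio         2          18             90
group by course, max of grade_rank_x5:
        grade_rank_x5
course               
Bio                90
CS                410
add column grade_rank_x5_x4 = t['grade_rank_x5'] * 4:
        grade_rank_x5  grade_rank_x5_x4
course                                 
Bio                90               360
CS                410              1640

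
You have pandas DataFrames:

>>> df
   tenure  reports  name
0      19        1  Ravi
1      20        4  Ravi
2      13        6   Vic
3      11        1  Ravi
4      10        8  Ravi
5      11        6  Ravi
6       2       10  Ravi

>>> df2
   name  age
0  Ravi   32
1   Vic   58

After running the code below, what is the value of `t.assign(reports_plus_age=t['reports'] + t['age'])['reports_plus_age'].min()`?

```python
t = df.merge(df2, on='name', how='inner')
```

33

merge on 'name' (how='inner') → 7 rows:
   tenure  reports  name  age
0      19        1  Ravi   32
1      20        4  Ravi   32
2      13        6   Vic   58
3      11        1  Ravi   32
4      10        8  Ravi   32
5      11        6  Ravi   32
6       2       10  Ravi   32
add column reports_plus_age = t['reports'] + t['age']:
   tenure  reports  name  age  reports_plus_age
0      19        1  Ravi   32                33
1      20        4  Ravi   32                36
2      13        6   Vic   58                64
3      11        1  Ravi   32                33
4      10        8  Ravi   32                40
5      11        6  Ravi   32                38
6       2       10  Ravi   32                42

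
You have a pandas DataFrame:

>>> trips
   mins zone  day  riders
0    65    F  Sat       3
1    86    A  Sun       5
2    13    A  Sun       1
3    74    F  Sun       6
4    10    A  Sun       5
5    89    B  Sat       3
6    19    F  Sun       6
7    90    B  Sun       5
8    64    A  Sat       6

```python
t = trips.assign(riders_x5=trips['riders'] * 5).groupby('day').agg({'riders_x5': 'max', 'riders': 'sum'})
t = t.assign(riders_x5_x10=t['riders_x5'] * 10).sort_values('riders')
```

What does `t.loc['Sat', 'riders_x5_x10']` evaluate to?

add column riders_x5 = trips['riders'] * 5:
   mins zone  day  riders  riders_x5
0    65    F  Sat       3         15
1    86    A  Sun       5         25
2    13    A  Sun       1          5
3    74    F  Sun       6         30
4    10    A  Sun       5         25
5    89    B  Sat       3         15
6    19    F  Sun       6         30
7    90    B  Sun       5         25
8    64    A  Sat       6         30
group by day: max(riders_x5), sum(riders):
     riders_x5  riders
day                   
Sat         30      12
Sun         30      28
add column riders_x5_x10 = t['riders_x5'] * 10:
     riders_x5  riders  riders_x5_x10
day                                  
Sat         30      12            300
Sun         30      28            300
sort by riders:
     riders_x5  riders  riders_x5_x10
day                                  
Sat         30      12            300
Sun         30      28            300
value at row 'Sat', column 'riders_x5_x10' → 300

300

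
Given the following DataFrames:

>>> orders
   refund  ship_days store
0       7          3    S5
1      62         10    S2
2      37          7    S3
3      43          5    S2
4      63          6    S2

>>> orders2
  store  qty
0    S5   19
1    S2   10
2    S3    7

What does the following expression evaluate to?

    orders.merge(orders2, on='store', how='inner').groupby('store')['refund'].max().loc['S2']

63

merge on 'store' (how='inner') → 5 rows:
   refund  ship_days store  qty
0       7          3    S5   19
1      62         10    S2   10
2      37          7    S3    7
3      43          5    S2   10
4      63          6    S2   10
group by store, max of refund:
store
S2    63
S3    37
S5     7
Name: refund, dtype: int64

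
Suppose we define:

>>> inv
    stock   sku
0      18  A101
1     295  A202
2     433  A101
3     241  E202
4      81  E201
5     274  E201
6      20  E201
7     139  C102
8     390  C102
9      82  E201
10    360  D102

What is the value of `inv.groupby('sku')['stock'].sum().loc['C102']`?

529

group by sku, sum of stock:
sku
A101    451
A202    295
C102    529
D102    360
E201    457
E202    241
Name: stock, dtype: int64
The value at index 'C102' is 529.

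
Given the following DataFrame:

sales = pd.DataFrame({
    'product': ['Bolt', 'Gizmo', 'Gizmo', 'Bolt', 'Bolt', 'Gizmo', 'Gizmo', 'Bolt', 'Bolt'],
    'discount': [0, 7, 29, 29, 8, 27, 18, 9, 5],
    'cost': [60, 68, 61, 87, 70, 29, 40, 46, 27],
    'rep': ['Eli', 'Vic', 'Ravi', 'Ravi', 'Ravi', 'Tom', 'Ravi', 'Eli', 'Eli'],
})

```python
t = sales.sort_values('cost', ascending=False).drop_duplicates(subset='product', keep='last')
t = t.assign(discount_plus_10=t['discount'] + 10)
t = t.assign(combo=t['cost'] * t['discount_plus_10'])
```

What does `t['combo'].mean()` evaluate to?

739.0

sort by cost descending:
  product  discount  cost   rep
3    Bolt        29    87  Ravi
4    Bolt         8    70  Ravi
1   Gizmo         7    68   Vic
2   Gizmo        29    61  Ravi
0    Bolt         0    60   Eli
7    Bolt         9    46   Eli
6   Gizmo        18    40  Ravi
5   Gizmo        27    29   Tom
8    Bolt         5    27   Eli
drop duplicate product (keep=last):
  product  discount  cost  rep
5   Gizmo        27    29  Tom
8    Bolt         5    27  Eli
add column discount_plus_10 = t['discount'] + 10:
  product  discount  cost  rep  discount_plus_10
5   Gizmo        27    29  Tom                37
8    Bolt         5    27  Eli                15
add column combo = t['cost'] * t['discount_plus_10']:
  product  discount  cost  rep  discount_plus_10  combo
5   Gizmo        27    29  Tom                37   1073
8    Bolt         5    27  Eli                15    405
So mean() = 739.0.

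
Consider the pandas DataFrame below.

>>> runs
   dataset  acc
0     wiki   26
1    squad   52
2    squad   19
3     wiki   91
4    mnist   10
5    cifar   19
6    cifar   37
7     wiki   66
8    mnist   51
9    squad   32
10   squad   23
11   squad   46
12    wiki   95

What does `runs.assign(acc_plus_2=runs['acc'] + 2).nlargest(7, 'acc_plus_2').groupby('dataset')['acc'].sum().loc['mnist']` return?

add column acc_plus_2 = runs['acc'] + 2:
   dataset  acc  acc_plus_2
0     wiki   26          28
1    squad   52          54
2    squad   19          21
3     wiki   91          93
4    mnist   10          12
5    cifar   19          21
6    cifar   37          39
7     wiki   66          68
8    mnist   51          53
9    squad   32          34
10   squad   23          25
11   squad   46          48
12    wiki   95          97
take 7 rows with largest acc_plus_2:
   dataset  acc  acc_plus_2
12    wiki   95          97
3     wiki   91          93
7     wiki   66          68
1    squad   52          54
8    mnist   51          53
11   squad   46          48
6    cifar   37          39
group by dataset, sum of acc:
dataset
cifar     37
mnist     51
squad     98
wiki     252
Name: acc, dtype: int64
So loc['mnist'] = 51.

51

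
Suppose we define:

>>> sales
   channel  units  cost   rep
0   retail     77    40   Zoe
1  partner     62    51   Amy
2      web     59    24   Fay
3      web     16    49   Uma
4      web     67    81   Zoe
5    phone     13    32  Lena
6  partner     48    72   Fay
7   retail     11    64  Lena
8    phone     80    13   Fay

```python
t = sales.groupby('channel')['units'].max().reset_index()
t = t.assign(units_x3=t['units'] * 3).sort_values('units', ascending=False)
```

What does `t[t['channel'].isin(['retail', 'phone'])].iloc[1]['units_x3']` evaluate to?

231

group by channel, max of units:
channel
partner    62
phone      80
retail     77
web        67
Name: units, dtype: int64
reset_index():
   channel  units
0  partner     62
1    phone     80
2   retail     77
3      web     67
add column units_x3 = t['units'] * 3:
   channel  units  units_x3
0  partner     62       186
1    phone     80       240
2   retail     77       231
3      web     67       201
sort by units descending:
   channel  units  units_x3
1    phone     80       240
2   retail     77       231
3      web     67       201
0  partner     62       186
filter rows where channel in ['retail', 'phone']:
  channel  units  units_x3
1   phone     80       240
2  retail     77       231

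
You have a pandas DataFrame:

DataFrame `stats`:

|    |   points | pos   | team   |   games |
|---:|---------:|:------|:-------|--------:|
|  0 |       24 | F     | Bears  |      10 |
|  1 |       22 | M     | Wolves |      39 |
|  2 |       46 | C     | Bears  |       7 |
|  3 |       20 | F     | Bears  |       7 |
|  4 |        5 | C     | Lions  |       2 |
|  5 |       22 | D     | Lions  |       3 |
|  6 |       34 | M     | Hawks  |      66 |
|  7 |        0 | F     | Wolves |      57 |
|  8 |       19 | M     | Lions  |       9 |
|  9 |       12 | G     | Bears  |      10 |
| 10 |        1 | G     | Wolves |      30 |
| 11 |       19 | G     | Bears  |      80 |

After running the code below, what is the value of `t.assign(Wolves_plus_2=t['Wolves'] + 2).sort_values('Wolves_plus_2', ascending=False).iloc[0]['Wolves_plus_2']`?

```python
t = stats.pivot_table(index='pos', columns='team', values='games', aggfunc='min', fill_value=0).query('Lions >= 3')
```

41

pivot: rows=pos, cols=team, min(games):
team  Bears  Hawks  Lions  Wolves
pos                              
C         7      0      2       0
D         0      0      3       0
F         7      0      0      57
G        10      0      0      30
M         0     66      9      39
filter rows where Lions >= 3:
team  Bears  Hawks  Lions  Wolves
pos                              
D         0      0      3       0
M         0     66      9      39
add column Wolves_plus_2 = t['Wolves'] + 2:
team  Bears  Hawks  Lions  Wolves  Wolves_plus_2
pos                                             
D         0      0      3       0              2
M         0     66      9      39             41
sort by Wolves_plus_2 descending:
team  Bears  Hawks  Lions  Wolves  Wolves_plus_2
pos                                             
M         0     66      9      39             41
D         0      0      3       0              2
Then the value at position 0, column 'Wolves_plus_2': 41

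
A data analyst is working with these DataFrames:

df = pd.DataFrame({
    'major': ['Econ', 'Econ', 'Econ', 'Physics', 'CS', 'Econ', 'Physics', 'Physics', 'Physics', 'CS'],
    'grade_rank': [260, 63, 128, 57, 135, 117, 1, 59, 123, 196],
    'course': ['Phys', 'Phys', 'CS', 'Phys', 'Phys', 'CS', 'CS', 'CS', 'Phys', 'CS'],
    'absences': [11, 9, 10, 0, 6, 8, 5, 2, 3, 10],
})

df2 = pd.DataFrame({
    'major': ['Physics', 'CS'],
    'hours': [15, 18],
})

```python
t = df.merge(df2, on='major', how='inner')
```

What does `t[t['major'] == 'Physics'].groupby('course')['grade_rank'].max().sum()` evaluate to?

182

merge on 'major' (how='inner') → 6 rows:
     major  grade_rank course  absences  hours
0  Physics          57   Phys         0     15
1       CS         135   Phys         6     18
2  Physics           1     CS         5     15
3  Physics          59     CS         2     15
4  Physics         123   Phys         3     15
5       CS         196     CS        10     18
filter rows where major == 'Physics':
     major  grade_rank course  absences  hours
0  Physics          57   Phys         0     15
2  Physics           1     CS         5     15
3  Physics          59     CS         2     15
4  Physics         123   Phys         3     15
group by course, max of grade_rank:
course
CS       59
Phys    123
Name: grade_rank, dtype: int64
Hence 182.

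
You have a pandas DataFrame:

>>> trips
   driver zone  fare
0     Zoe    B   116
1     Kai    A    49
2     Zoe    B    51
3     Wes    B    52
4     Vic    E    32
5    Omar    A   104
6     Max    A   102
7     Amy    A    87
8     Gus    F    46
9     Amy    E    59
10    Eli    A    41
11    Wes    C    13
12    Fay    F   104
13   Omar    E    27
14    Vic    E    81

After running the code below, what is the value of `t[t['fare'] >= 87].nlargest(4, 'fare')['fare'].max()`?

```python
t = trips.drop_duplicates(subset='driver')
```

116

drop duplicate driver (keep=first):
   driver zone  fare
0     Zoe    B   116
1     Kai    A    49
3     Wes    B    52
4     Vic    E    32
5    Omar    A   104
6     Max    A   102
7     Amy    A    87
8     Gus    F    46
10    Eli    A    41
12    Fay    F   104
filter rows where fare >= 87:
   driver zone  fare
0     Zoe    B   116
5    Omar    A   104
6     Max    A   102
7     Amy    A    87
12    Fay    F   104
take 4 rows with largest fare:
   driver zone  fare
0     Zoe    B   116
5    Omar    A   104
12    Fay    F   104
6     Max    A   102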